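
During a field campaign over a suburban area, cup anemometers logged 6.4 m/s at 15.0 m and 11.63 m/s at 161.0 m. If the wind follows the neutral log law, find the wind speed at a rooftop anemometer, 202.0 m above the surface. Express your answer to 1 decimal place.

Log law: V ∝ ln(z/z₀). From the pair, with r = V₁/V₂ = 0.55030,
ln z₀ = (ln z₁ − r·ln z₂)/(1 − r) = (2.7081 − 0.55030×5.0814)/0.44970 = -0.1962 → z₀ = 0.8218 m
V₃ = V₁ · ln(z₃/z₀)/ln(z₁/z₀) = 6.4 × 5.5045/2.9043 = 12.1299 m/s

12.1 m/s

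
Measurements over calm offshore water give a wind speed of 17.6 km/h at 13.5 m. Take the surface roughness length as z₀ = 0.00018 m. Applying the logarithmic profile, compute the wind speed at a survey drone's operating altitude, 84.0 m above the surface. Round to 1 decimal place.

Log law: V(z) ∝ ln(z/z₀), so V₂/V₁ = ln(z₂/z₀) / ln(z₁/z₀).
ln(84.0/0.00018) = 13.0534, ln(13.5/0.00018) = 11.2252
V₂ = 17.6 × 13.0534/11.2252 = 17.6 × 1.1629 = 20.4663 km/h

20.5 km/h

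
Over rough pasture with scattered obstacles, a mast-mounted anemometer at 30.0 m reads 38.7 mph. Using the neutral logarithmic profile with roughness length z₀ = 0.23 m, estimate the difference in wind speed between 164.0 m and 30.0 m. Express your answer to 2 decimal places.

Log law: V₂ = V₁ · ln(z₂/z₀)/ln(z₁/z₀) = 38.7 × 6.5695/4.8709 = 52.1962 mph
ΔV = 52.1962 − 38.7 = 13.4962 mph

13.50 mph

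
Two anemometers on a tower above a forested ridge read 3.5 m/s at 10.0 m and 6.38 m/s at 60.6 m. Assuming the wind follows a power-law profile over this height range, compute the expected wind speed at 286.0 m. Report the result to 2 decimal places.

10.70 m/s

First find α: α = ln(V₂/V₁)/ln(z₂/z₁) = ln(6.38/3.5)/ln(60.6/10.0) = 0.60041/1.80171 = 0.3332
Extrapolate from 60.6 m to 286.0 m: V₃ = 6.38 × (286.0/60.6)^0.3332 = 6.38 × 1.6771 = 10.7002 m/s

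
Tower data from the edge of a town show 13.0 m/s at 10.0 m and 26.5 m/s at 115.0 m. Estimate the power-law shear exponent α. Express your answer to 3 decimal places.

Power law: V₂/V₁ = (z₂/z₁)^α ⇒ α = ln(V₂/V₁) / ln(z₂/z₁)
α = ln(26.5/13.0) / ln(115.0/10.0) = ln(2.0385) / ln(11.5000)
  = 0.71220 / 2.44235 = 0.29160

α ≈ 0.292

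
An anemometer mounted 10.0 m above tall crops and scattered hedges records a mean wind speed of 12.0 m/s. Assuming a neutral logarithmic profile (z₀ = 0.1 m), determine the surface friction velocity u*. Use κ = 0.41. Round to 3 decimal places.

Log law: V(z) = (u*/κ) · ln(z/z₀) ⇒ u* = κ · V / ln(z/z₀)
u* = 0.41 × 12.0 / ln(10.0/0.1) = 0.41 × 12.0 / 4.6052
   = 4.9200 / 4.6052 = 1.0684 m/s

u* ≈ 1.068 m/s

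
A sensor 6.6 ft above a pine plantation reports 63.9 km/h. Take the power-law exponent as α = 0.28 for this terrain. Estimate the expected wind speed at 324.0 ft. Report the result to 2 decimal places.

190.10 km/h

Power-law profile: V₂ = V₁ · (z₂/z₁)^α
V₂ = 63.9 × (324.0/6.6)^0.28 = 63.9 × (49.0909)^0.28
    = 63.9 × 2.9750 = 190.0996 km/h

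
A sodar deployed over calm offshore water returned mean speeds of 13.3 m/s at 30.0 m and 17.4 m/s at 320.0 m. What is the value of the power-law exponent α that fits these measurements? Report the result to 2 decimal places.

Power law: V₂/V₁ = (z₂/z₁)^α ⇒ α = ln(V₂/V₁) / ln(z₂/z₁)
α = ln(17.4/13.3) / ln(320.0/30.0) = ln(1.3083) / ln(10.6667)
  = 0.26871 / 2.36712 = 0.11352

α ≈ 0.11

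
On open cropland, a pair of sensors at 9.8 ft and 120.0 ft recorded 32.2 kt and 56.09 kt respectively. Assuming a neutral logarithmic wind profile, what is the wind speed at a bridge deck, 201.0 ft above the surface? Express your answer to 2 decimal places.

Log law: V ∝ ln(z/z₀). From the pair, with r = V₁/V₂ = 0.57408,
ln z₀ = (ln z₁ − r·ln z₂)/(1 − r) = (2.2824 − 0.57408×4.7875)/0.42592 = -1.0941 → z₀ = 0.3348 ft
V₃ = V₁ · ln(z₃/z₀)/ln(z₁/z₀) = 32.2 × 6.3974/3.3765 = 61.0091 kt

61.01 kt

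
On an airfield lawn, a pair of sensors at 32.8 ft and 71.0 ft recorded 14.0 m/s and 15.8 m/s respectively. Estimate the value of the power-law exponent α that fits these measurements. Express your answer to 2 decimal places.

Power law: V₂/V₁ = (z₂/z₁)^α ⇒ α = ln(V₂/V₁) / ln(z₂/z₁)
α = ln(15.8/14.0) / ln(71.0/32.8) = ln(1.1286) / ln(2.1646)
  = 0.12095 / 0.77225 = 0.15662

α ≈ 0.16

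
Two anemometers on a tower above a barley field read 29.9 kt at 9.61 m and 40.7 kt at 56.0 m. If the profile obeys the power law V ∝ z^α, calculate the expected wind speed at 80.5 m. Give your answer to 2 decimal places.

First find α: α = ln(V₂/V₁)/ln(z₂/z₁) = ln(40.7/29.9)/ln(56.0/9.61) = 0.30837/1.76255 = 0.1750
Extrapolate from 56.0 m to 80.5 m: V₃ = 40.7 × (80.5/56.0)^0.1750 = 40.7 × 1.0656 = 43.3680 kt

43.37 kt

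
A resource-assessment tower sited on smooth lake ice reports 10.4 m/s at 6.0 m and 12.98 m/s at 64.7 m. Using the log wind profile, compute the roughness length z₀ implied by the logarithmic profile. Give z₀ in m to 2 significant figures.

z₀ ≈ 0.00041 m

Log law: V(z) ∝ ln(z/z₀). With r = V₁/V₂ = 10.4/12.98 = 0.80123,
r · ln(z₂/z₀) = ln(z₁/z₀) ⇒ ln z₀ = (ln z₁ − r·ln z₂)/(1 − r)
ln z₀ = (1.79176 − 0.80123×4.16976) / 0.19877 = -7.7940
z₀ = exp(-7.7940) = 0.0004122 m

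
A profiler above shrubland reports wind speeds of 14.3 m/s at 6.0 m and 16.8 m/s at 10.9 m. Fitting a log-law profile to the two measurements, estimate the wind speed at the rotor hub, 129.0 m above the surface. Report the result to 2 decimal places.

27.15 m/s

Log law: V ∝ ln(z/z₀). From the pair, with r = V₁/V₂ = 0.85119,
ln z₀ = (ln z₁ − r·ln z₂)/(1 − r) = (1.7918 − 0.85119×2.3888)/0.14881 = -1.6231 → z₀ = 0.1973 m
V₃ = V₁ · ln(z₃/z₀)/ln(z₁/z₀) = 14.3 × 6.4829/3.4149 = 27.1477 m/s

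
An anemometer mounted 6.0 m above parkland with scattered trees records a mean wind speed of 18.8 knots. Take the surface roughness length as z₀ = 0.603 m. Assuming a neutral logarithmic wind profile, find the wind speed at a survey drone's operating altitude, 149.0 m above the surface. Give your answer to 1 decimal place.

45.1 knots

Log law: V(z) ∝ ln(z/z₀), so V₂/V₁ = ln(z₂/z₀) / ln(z₁/z₀).
ln(149.0/0.603) = 5.5098, ln(6.0/0.603) = 2.2976
V₂ = 18.8 × 5.5098/2.2976 = 18.8 × 2.3981 = 45.0836 knots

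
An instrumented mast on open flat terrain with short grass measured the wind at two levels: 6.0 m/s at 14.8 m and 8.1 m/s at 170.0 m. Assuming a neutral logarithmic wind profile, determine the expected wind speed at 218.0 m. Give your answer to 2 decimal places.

8.31 m/s

Log law: V ∝ ln(z/z₀). From the pair, with r = V₁/V₂ = 0.74074,
ln z₀ = (ln z₁ − r·ln z₂)/(1 − r) = (2.6946 − 0.74074×5.1358)/0.25926 = -4.2801 → z₀ = 0.01384 m
V₃ = V₁ · ln(z₃/z₀)/ln(z₁/z₀) = 6.0 × 9.6646/6.9748 = 8.3139 m/s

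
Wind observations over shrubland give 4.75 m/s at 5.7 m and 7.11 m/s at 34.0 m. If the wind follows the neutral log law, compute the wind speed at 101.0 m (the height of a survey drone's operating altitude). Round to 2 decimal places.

Log law: V ∝ ln(z/z₀). From the pair, with r = V₁/V₂ = 0.66807,
ln z₀ = (ln z₁ − r·ln z₂)/(1 − r) = (1.7405 − 0.66807×3.5264)/0.33193 = -1.8540 → z₀ = 0.1566 m
V₃ = V₁ · ln(z₃/z₀)/ln(z₁/z₀) = 4.75 × 6.4691/3.5945 = 8.5488 m/s

8.55 m/s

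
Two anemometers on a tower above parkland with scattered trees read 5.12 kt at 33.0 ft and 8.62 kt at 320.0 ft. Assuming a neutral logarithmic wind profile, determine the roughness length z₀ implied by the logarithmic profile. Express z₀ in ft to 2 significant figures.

z₀ ≈ 1.2 ft

Log law: V(z) ∝ ln(z/z₀). With r = V₁/V₂ = 5.12/8.62 = 0.59397,
r · ln(z₂/z₀) = ln(z₁/z₀) ⇒ ln z₀ = (ln z₁ − r·ln z₂)/(1 − r)
ln z₀ = (3.49651 − 0.59397×5.76832) / 0.40603 = 0.1732
z₀ = exp(0.1732) = 1.189 ft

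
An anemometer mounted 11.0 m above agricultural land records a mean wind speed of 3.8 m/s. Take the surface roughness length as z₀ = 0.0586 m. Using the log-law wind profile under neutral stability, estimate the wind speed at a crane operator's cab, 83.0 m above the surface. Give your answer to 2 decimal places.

5.27 m/s

Log law: V(z) ∝ ln(z/z₀), so V₂/V₁ = ln(z₂/z₀) / ln(z₁/z₀).
ln(83.0/0.0586) = 7.2559, ln(11.0/0.0586) = 5.2349
V₂ = 3.8 × 7.2559/5.2349 = 3.8 × 1.3861 = 5.2670 m/s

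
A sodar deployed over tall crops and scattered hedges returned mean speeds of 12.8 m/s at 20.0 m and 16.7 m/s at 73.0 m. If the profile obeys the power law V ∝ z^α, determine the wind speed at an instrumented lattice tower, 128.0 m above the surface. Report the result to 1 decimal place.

18.7 m/s

First find α: α = ln(V₂/V₁)/ln(z₂/z₁) = ln(16.7/12.8)/ln(73.0/20.0) = 0.26596/1.29473 = 0.2054
Extrapolate from 73.0 m to 128.0 m: V₃ = 16.7 × (128.0/73.0)^0.2054 = 16.7 × 1.1223 = 18.7420 m/s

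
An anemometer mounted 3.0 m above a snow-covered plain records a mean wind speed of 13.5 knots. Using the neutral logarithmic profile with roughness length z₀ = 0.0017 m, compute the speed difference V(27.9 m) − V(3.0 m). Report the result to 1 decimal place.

4.0 knots

Log law: V₂ = V₁ · ln(z₂/z₀)/ln(z₁/z₀) = 13.5 × 9.7058/7.4757 = 17.5271 knots
ΔV = 17.5271 − 13.5 = 4.0271 knots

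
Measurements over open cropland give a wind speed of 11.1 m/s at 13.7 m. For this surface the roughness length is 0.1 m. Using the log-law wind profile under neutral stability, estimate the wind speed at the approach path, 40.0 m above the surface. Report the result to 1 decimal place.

Log law: V(z) ∝ ln(z/z₀), so V₂/V₁ = ln(z₂/z₀) / ln(z₁/z₀).
ln(40.0/0.1) = 5.9915, ln(13.7/0.1) = 4.9200
V₂ = 11.1 × 5.9915/4.9200 = 11.1 × 1.2178 = 13.5174 m/s

13.5 m/s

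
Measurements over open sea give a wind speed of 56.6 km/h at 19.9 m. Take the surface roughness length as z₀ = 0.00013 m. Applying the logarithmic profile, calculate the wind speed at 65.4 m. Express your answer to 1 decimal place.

Log law: V(z) ∝ ln(z/z₀), so V₂/V₁ = ln(z₂/z₀) / ln(z₁/z₀).
ln(65.4/0.00013) = 13.1285, ln(19.9/0.00013) = 11.9387
V₂ = 56.6 × 13.1285/11.9387 = 56.6 × 1.0997 = 62.2407 km/h

62.2 km/h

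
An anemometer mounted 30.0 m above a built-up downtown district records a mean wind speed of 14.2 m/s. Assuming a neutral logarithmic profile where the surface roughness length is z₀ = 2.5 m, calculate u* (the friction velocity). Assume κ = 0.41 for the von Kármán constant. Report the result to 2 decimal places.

Log law: V(z) = (u*/κ) · ln(z/z₀) ⇒ u* = κ · V / ln(z/z₀)
u* = 0.41 × 14.2 / ln(30.0/2.5) = 0.41 × 14.2 / 2.4849
   = 5.8220 / 2.4849 = 2.3429 m/s

u* ≈ 2.34 m/s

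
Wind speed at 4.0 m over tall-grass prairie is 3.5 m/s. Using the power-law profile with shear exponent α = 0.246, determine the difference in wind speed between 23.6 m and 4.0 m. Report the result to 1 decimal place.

Power law: V₂ = V₁ · (z₂/z₁)^α = 3.5 × (5.9000)^0.246 = 5.4162 m/s
ΔV = 5.4162 − 3.5 = 1.9162 m/s

1.9 m/s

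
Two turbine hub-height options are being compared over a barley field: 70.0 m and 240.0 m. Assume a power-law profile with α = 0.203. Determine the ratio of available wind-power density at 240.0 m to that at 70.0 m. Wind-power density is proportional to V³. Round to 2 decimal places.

2.12

Speed ratio: V_B/V_A = (z_B/z_A)^α = (240.0/70.0)^0.203 = (3.4286)^0.203 = 1.28419
Power-density ratio: P_B/P_A = (V_B/V_A)³ = (1.28419)³ = 2.11780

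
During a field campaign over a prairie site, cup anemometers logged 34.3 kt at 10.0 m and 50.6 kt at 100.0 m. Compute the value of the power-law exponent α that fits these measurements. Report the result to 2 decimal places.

α ≈ 0.17

Power law: V₂/V₁ = (z₂/z₁)^α ⇒ α = ln(V₂/V₁) / ln(z₂/z₁)
α = ln(50.6/34.3) / ln(100.0/10.0) = ln(1.4752) / ln(10.0000)
  = 0.38881 / 2.30259 = 0.16886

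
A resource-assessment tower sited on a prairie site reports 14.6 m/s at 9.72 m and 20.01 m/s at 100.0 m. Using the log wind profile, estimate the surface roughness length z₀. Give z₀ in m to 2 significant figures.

z₀ ≈ 0.018 m

Log law: V(z) ∝ ln(z/z₀). With r = V₁/V₂ = 14.6/20.01 = 0.72964,
r · ln(z₂/z₀) = ln(z₁/z₀) ⇒ ln z₀ = (ln z₁ − r·ln z₂)/(1 − r)
ln z₀ = (2.27419 − 0.72964×4.60517) / 0.27036 = -4.0165
z₀ = exp(-4.0165) = 0.01802 m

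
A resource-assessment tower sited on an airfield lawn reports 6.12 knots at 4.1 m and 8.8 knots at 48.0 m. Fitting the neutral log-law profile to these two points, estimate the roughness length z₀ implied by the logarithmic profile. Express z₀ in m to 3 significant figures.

z₀ ≈ 0.0149 m

Log law: V(z) ∝ ln(z/z₀). With r = V₁/V₂ = 6.12/8.8 = 0.69545,
r · ln(z₂/z₀) = ln(z₁/z₀) ⇒ ln z₀ = (ln z₁ − r·ln z₂)/(1 − r)
ln z₀ = (1.41099 − 0.69545×3.87120) / 0.30455 = -4.2071
z₀ = exp(-4.2071) = 0.01489 m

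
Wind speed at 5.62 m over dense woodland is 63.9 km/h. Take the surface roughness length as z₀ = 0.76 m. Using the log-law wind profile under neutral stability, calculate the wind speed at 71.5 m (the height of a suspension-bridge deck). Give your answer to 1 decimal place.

Log law: V(z) ∝ ln(z/z₀), so V₂/V₁ = ln(z₂/z₀) / ln(z₁/z₀).
ln(71.5/0.76) = 4.5441, ln(5.62/0.76) = 2.0008
V₂ = 63.9 × 4.5441/2.0008 = 63.9 × 2.2712 = 145.1293 km/h

145.1 km/h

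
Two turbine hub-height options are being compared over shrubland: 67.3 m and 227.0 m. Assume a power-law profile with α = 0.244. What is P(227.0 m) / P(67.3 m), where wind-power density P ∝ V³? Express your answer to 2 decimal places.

2.44

Speed ratio: V_B/V_A = (z_B/z_A)^α = (227.0/67.3)^0.244 = (3.3730)^0.244 = 1.34535
Power-density ratio: P_B/P_A = (V_B/V_A)³ = (1.34535)³ = 2.43503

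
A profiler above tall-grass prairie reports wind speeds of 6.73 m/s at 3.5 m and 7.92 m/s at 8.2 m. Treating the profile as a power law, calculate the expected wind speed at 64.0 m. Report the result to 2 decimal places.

First find α: α = ln(V₂/V₁)/ln(z₂/z₁) = ln(7.92/6.73)/ln(8.2/3.5) = 0.16282/0.85137 = 0.1912
Extrapolate from 8.2 m to 64.0 m: V₃ = 7.92 × (64.0/8.2)^0.1912 = 7.92 × 1.4813 = 11.7322 m/s

11.73 m/s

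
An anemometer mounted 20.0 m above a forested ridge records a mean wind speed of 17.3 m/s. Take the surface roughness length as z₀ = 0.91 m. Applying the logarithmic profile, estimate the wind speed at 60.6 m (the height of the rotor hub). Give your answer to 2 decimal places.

Log law: V(z) ∝ ln(z/z₀), so V₂/V₁ = ln(z₂/z₀) / ln(z₁/z₀).
ln(60.6/0.91) = 4.1986, ln(20.0/0.91) = 3.0900
V₂ = 17.3 × 4.1986/3.0900 = 17.3 × 1.3588 = 23.5064 m/s

23.51 m/s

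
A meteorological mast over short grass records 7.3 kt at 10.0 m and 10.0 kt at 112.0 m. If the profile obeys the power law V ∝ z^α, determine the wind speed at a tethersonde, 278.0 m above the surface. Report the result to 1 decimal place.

First find α: α = ln(V₂/V₁)/ln(z₂/z₁) = ln(10.0/7.3)/ln(112.0/10.0) = 0.31471/2.41591 = 0.1303
Extrapolate from 112.0 m to 278.0 m: V₃ = 10.0 × (278.0/112.0)^0.1303 = 10.0 × 1.1257 = 11.2573 kt

11.3 kt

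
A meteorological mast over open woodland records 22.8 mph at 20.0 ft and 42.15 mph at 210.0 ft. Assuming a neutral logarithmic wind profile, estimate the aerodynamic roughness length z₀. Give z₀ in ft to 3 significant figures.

z₀ ≈ 1.25 ft

Log law: V(z) ∝ ln(z/z₀). With r = V₁/V₂ = 22.8/42.15 = 0.54093,
r · ln(z₂/z₀) = ln(z₁/z₀) ⇒ ln z₀ = (ln z₁ − r·ln z₂)/(1 − r)
ln z₀ = (2.99573 − 0.54093×5.34711) / 0.45907 = 0.2251
z₀ = exp(0.2251) = 1.252 ft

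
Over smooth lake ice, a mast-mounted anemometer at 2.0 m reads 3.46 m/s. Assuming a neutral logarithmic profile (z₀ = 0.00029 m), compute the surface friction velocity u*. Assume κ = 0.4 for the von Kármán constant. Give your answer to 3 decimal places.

u* ≈ 0.157 m/s

Log law: V(z) = (u*/κ) · ln(z/z₀) ⇒ u* = κ · V / ln(z/z₀)
u* = 0.4 × 3.46 / ln(2.0/0.00029) = 0.4 × 3.46 / 8.8388
   = 1.3840 / 8.8388 = 0.1566 m/s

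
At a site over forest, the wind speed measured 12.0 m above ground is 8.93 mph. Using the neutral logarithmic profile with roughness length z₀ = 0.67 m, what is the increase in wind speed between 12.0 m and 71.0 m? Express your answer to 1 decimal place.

Log law: V₂ = V₁ · ln(z₂/z₀)/ln(z₁/z₀) = 8.93 × 4.6632/2.8854 = 14.4320 mph
ΔV = 14.4320 − 8.93 = 5.5020 mph

5.5 mph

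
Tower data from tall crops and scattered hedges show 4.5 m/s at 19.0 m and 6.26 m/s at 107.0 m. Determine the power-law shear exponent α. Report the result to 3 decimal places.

α ≈ 0.191

Power law: V₂/V₁ = (z₂/z₁)^α ⇒ α = ln(V₂/V₁) / ln(z₂/z₁)
α = ln(6.26/4.5) / ln(107.0/19.0) = ln(1.3911) / ln(5.6316)
  = 0.33010 / 1.72839 = 0.19099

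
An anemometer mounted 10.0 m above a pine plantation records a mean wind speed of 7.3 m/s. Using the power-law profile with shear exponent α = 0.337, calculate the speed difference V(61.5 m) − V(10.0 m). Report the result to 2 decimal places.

Power law: V₂ = V₁ · (z₂/z₁)^α = 7.3 × (6.1500)^0.337 = 13.4640 m/s
ΔV = 13.4640 − 7.3 = 6.1640 m/s

6.16 m/s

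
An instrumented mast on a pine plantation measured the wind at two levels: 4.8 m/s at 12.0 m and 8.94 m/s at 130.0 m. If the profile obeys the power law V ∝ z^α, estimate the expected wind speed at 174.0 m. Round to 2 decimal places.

9.65 m/s

First find α: α = ln(V₂/V₁)/ln(z₂/z₁) = ln(8.94/4.8)/ln(130.0/12.0) = 0.62192/2.38263 = 0.2610
Extrapolate from 130.0 m to 174.0 m: V₃ = 8.94 × (174.0/130.0)^0.2610 = 8.94 × 1.0791 = 9.6468 m/s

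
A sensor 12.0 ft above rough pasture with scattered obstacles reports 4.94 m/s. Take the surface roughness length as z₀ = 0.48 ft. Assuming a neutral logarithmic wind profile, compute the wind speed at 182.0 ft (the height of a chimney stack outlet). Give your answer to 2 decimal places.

9.11 m/s

Log law: V(z) ∝ ln(z/z₀), so V₂/V₁ = ln(z₂/z₀) / ln(z₁/z₀).
ln(182.0/0.48) = 5.9380, ln(12.0/0.48) = 3.2189
V₂ = 4.94 × 5.9380/3.2189 = 4.94 × 1.8447 = 9.1130 m/s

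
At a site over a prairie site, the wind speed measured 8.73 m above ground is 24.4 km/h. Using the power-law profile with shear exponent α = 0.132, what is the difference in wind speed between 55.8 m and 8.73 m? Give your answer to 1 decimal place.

6.8 km/h

Power law: V₂ = V₁ · (z₂/z₁)^α = 24.4 × (6.3918)^0.132 = 31.1696 km/h
ΔV = 31.1696 − 24.4 = 6.7696 km/h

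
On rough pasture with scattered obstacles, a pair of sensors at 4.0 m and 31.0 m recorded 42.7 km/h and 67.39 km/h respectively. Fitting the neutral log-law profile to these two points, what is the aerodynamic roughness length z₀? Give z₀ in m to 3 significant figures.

z₀ ≈ 0.116 m

Log law: V(z) ∝ ln(z/z₀). With r = V₁/V₂ = 42.7/67.39 = 0.63363,
r · ln(z₂/z₀) = ln(z₁/z₀) ⇒ ln z₀ = (ln z₁ − r·ln z₂)/(1 − r)
ln z₀ = (1.38629 − 0.63363×3.43399) / 0.36637 = -2.1551
z₀ = exp(-2.1551) = 0.1159 m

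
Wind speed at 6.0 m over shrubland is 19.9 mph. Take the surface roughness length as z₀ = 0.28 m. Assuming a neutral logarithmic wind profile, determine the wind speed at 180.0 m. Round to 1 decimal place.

Log law: V(z) ∝ ln(z/z₀), so V₂/V₁ = ln(z₂/z₀) / ln(z₁/z₀).
ln(180.0/0.28) = 6.4659, ln(6.0/0.28) = 3.0647
V₂ = 19.9 × 6.4659/3.0647 = 19.9 × 2.1098 = 41.9848 mph

42.0 mph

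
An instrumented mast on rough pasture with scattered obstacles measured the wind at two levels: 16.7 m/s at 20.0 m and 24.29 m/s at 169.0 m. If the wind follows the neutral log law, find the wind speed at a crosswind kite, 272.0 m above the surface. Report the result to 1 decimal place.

26.0 m/s

Log law: V ∝ ln(z/z₀). From the pair, with r = V₁/V₂ = 0.68753,
ln z₀ = (ln z₁ − r·ln z₂)/(1 − r) = (2.9957 − 0.68753×5.1299)/0.31247 = -1.7000 → z₀ = 0.1827 m
V₃ = V₁ · ln(z₃/z₀)/ln(z₁/z₀) = 16.7 × 7.3058/4.6957 = 25.9825 m/s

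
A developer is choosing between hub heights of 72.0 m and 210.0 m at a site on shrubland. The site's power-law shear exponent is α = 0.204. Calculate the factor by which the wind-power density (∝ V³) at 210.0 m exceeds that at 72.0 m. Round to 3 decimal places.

1.925

Speed ratio: V_B/V_A = (z_B/z_A)^α = (210.0/72.0)^0.204 = (2.9167)^0.204 = 1.24405
Power-density ratio: P_B/P_A = (V_B/V_A)³ = (1.24405)³ = 1.92535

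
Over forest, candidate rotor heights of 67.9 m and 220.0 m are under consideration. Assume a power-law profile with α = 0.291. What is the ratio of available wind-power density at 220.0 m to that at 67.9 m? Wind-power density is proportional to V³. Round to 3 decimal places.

Speed ratio: V_B/V_A = (z_B/z_A)^α = (220.0/67.9)^0.291 = (3.2401)^0.291 = 1.40790
Power-density ratio: P_B/P_A = (V_B/V_A)³ = (1.40790)³ = 2.79070

2.791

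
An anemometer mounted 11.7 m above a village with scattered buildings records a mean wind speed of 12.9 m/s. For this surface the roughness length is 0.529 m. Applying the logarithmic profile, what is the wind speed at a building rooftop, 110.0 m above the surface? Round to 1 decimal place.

22.2 m/s

Log law: V(z) ∝ ln(z/z₀), so V₂/V₁ = ln(z₂/z₀) / ln(z₁/z₀).
ln(110.0/0.529) = 5.3372, ln(11.7/0.529) = 3.0964
V₂ = 12.9 × 5.3372/3.0964 = 12.9 × 1.7237 = 22.2360 m/s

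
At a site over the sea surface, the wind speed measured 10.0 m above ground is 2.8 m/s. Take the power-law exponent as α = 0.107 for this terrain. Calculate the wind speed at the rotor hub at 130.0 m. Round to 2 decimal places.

3.68 m/s

Power-law profile: V₂ = V₁ · (z₂/z₁)^α
V₂ = 2.8 × (130.0/10.0)^0.107 = 2.8 × (13.0000)^0.107
    = 2.8 × 1.3158 = 3.6843 m/s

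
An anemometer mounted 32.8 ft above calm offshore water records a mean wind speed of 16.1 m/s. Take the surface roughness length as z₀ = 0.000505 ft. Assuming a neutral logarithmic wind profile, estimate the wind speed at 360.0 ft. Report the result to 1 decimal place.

Log law: V(z) ∝ ln(z/z₀), so V₂/V₁ = ln(z₂/z₀) / ln(z₁/z₀).
ln(360.0/0.000505) = 13.4771, ln(32.8/0.000505) = 11.0814
V₂ = 16.1 × 13.4771/11.0814 = 16.1 × 1.2162 = 19.5806 m/s

19.6 m/s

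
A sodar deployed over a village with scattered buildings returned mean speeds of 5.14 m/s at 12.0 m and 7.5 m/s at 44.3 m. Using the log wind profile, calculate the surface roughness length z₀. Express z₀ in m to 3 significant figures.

z₀ ≈ 0.698 m

Log law: V(z) ∝ ln(z/z₀). With r = V₁/V₂ = 5.14/7.5 = 0.68533,
r · ln(z₂/z₀) = ln(z₁/z₀) ⇒ ln z₀ = (ln z₁ − r·ln z₂)/(1 − r)
ln z₀ = (2.48491 − 0.68533×3.79098) / 0.31467 = -0.3597
z₀ = exp(-0.3597) = 0.6979 m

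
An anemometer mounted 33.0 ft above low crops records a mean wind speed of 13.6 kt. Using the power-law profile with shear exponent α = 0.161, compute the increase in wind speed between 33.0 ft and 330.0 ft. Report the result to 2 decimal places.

Power law: V₂ = V₁ · (z₂/z₁)^α = 13.6 × (10.0000)^0.161 = 19.7033 kt
ΔV = 19.7033 − 13.6 = 6.1033 kt

6.10 kt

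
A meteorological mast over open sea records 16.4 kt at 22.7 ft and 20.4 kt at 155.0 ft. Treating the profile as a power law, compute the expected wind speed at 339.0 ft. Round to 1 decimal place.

22.3 kt

First find α: α = ln(V₂/V₁)/ln(z₂/z₁) = ln(20.4/16.4)/ln(155.0/22.7) = 0.21825/1.92106 = 0.1136
Extrapolate from 155.0 ft to 339.0 ft: V₃ = 20.4 × (339.0/155.0)^0.1136 = 20.4 × 1.0930 = 22.2968 kt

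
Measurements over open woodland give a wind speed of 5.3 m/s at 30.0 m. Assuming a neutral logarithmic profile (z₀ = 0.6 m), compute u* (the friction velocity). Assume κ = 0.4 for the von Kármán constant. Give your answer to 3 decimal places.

Log law: V(z) = (u*/κ) · ln(z/z₀) ⇒ u* = κ · V / ln(z/z₀)
u* = 0.4 × 5.3 / ln(30.0/0.6) = 0.4 × 5.3 / 3.9120
   = 2.1200 / 3.9120 = 0.5419 m/s

u* ≈ 0.542 m/s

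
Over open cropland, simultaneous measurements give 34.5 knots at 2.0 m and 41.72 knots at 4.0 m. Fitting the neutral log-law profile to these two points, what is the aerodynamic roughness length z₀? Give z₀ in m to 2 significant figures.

Log law: V(z) ∝ ln(z/z₀). With r = V₁/V₂ = 34.5/41.72 = 0.82694,
r · ln(z₂/z₀) = ln(z₁/z₀) ⇒ ln z₀ = (ln z₁ − r·ln z₂)/(1 − r)
ln z₀ = (0.69315 − 0.82694×1.38629) / 0.17306 = -2.6190
z₀ = exp(-2.6190) = 0.07288 m

z₀ ≈ 0.073 m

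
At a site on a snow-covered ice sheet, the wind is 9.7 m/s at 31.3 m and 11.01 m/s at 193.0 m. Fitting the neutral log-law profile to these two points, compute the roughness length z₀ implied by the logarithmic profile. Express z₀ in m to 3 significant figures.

z₀ ≈ 0.0000442 m

Log law: V(z) ∝ ln(z/z₀). With r = V₁/V₂ = 9.7/11.01 = 0.88102,
r · ln(z₂/z₀) = ln(z₁/z₀) ⇒ ln z₀ = (ln z₁ − r·ln z₂)/(1 − r)
ln z₀ = (3.44362 − 0.88102×5.26269) / 0.11898 = -10.0258
z₀ = exp(-10.0258) = 0.00004424 m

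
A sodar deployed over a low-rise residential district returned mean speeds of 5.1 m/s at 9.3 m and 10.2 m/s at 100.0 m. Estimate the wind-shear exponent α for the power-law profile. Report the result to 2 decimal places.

Power law: V₂/V₁ = (z₂/z₁)^α ⇒ α = ln(V₂/V₁) / ln(z₂/z₁)
α = ln(10.2/5.1) / ln(100.0/9.3) = ln(2.0000) / ln(10.7527)
  = 0.69315 / 2.37516 = 0.29183

α ≈ 0.29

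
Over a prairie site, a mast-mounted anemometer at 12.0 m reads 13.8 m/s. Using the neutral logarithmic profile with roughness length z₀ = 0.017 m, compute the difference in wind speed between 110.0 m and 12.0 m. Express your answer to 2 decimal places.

Log law: V₂ = V₁ · ln(z₂/z₀)/ln(z₁/z₀) = 13.8 × 8.7750/6.5594 = 18.4612 m/s
ΔV = 18.4612 − 13.8 = 4.6612 m/s

4.66 m/s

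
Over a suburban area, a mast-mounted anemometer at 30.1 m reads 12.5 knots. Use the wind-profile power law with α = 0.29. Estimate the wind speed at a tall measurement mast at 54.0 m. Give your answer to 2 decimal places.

Power-law profile: V₂ = V₁ · (z₂/z₁)^α
V₂ = 12.5 × (54.0/30.1)^0.29 = 12.5 × (1.7940)^0.29
    = 12.5 × 1.1847 = 14.8088 knots

14.81 knots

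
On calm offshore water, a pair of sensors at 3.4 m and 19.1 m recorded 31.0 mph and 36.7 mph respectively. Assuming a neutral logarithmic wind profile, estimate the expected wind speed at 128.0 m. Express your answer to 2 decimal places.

42.98 mph

Log law: V ∝ ln(z/z₀). From the pair, with r = V₁/V₂ = 0.84469,
ln z₀ = (ln z₁ − r·ln z₂)/(1 − r) = (1.2238 − 0.84469×2.9497)/0.15531 = -8.1628 → z₀ = 0.0002851 m
V₃ = V₁ · ln(z₃/z₀)/ln(z₁/z₀) = 31.0 × 13.0148/9.3865 = 42.9827 mph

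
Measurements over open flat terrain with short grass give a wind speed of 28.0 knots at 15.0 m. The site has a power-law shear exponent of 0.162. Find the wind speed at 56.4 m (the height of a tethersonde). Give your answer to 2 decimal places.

Power-law profile: V₂ = V₁ · (z₂/z₁)^α
V₂ = 28.0 × (56.4/15.0)^0.162 = 28.0 × (3.7600)^0.162
    = 28.0 × 1.2393 = 34.7007 knots

34.70 knots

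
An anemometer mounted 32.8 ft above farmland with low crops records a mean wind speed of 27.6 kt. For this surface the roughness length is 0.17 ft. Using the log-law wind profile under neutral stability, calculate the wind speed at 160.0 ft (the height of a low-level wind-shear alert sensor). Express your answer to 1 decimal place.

35.9 kt

Log law: V(z) ∝ ln(z/z₀), so V₂/V₁ = ln(z₂/z₀) / ln(z₁/z₀).
ln(160.0/0.17) = 6.8471, ln(32.8/0.17) = 5.2624
V₂ = 27.6 × 6.8471/5.2624 = 27.6 × 1.3011 = 35.9116 kt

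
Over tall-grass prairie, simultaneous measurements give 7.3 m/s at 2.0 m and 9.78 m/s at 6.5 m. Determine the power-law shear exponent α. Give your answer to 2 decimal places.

Power law: V₂/V₁ = (z₂/z₁)^α ⇒ α = ln(V₂/V₁) / ln(z₂/z₁)
α = ln(9.78/7.3) / ln(6.5/2.0) = ln(1.3397) / ln(3.2500)
  = 0.29247 / 1.17865 = 0.24813

α ≈ 0.25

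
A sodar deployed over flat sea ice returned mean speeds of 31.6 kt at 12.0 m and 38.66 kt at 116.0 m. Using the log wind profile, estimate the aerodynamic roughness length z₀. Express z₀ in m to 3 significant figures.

Log law: V(z) ∝ ln(z/z₀). With r = V₁/V₂ = 31.6/38.66 = 0.81738,
r · ln(z₂/z₀) = ln(z₁/z₀) ⇒ ln z₀ = (ln z₁ − r·ln z₂)/(1 − r)
ln z₀ = (2.48491 − 0.81738×4.75359) / 0.18262 = -7.6695
z₀ = exp(-7.6695) = 0.0004668 m

z₀ ≈ 0.000467 m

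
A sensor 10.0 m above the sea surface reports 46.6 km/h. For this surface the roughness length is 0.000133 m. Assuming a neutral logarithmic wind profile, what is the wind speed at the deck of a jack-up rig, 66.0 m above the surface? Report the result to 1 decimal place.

54.4 km/h

Log law: V(z) ∝ ln(z/z₀), so V₂/V₁ = ln(z₂/z₀) / ln(z₁/z₀).
ln(66.0/0.000133) = 13.1148, ln(10.0/0.000133) = 11.2277
V₂ = 46.6 × 13.1148/11.2277 = 46.6 × 1.1681 = 54.4322 km/h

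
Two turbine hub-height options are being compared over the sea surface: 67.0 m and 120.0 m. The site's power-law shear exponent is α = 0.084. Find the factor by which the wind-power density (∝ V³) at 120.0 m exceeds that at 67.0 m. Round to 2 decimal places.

Speed ratio: V_B/V_A = (z_B/z_A)^α = (120.0/67.0)^0.084 = (1.7910)^0.084 = 1.05017
Power-density ratio: P_B/P_A = (V_B/V_A)³ = (1.05017)³ = 1.15820

1.16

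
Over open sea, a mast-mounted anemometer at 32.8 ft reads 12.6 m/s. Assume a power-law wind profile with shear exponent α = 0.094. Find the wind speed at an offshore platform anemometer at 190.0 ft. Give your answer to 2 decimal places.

14.86 m/s

Power-law profile: V₂ = V₁ · (z₂/z₁)^α
V₂ = 12.6 × (190.0/32.8)^0.094 = 12.6 × (5.7927)^0.094
    = 12.6 × 1.1795 = 14.8621 m/s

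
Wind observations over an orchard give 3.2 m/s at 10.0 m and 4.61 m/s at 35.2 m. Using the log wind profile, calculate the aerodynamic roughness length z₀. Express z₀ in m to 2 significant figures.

Log law: V(z) ∝ ln(z/z₀). With r = V₁/V₂ = 3.2/4.61 = 0.69414,
r · ln(z₂/z₀) = ln(z₁/z₀) ⇒ ln z₀ = (ln z₁ − r·ln z₂)/(1 − r)
ln z₀ = (2.30259 − 0.69414×3.56105) / 0.30586 = -0.5535
z₀ = exp(-0.5535) = 0.5749 m

z₀ ≈ 0.57 m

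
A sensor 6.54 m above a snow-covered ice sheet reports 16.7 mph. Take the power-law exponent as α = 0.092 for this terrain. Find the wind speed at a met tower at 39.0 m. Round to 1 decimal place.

19.7 mph

Power-law profile: V₂ = V₁ · (z₂/z₁)^α
V₂ = 16.7 × (39.0/6.54)^0.092 = 16.7 × (5.9633)^0.092
    = 16.7 × 1.1785 = 19.6816 mph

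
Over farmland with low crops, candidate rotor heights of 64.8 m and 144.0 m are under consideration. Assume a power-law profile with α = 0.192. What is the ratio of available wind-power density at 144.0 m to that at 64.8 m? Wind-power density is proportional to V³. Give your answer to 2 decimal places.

1.58

Speed ratio: V_B/V_A = (z_B/z_A)^α = (144.0/64.8)^0.192 = (2.2222)^0.192 = 1.16569
Power-density ratio: P_B/P_A = (V_B/V_A)³ = (1.16569)³ = 1.58398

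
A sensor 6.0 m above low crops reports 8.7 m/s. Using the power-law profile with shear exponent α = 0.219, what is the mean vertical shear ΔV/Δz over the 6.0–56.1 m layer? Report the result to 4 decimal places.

0.1097 m/s/m

Power law: V₂ = V₁ · (z₂/z₁)^α = 8.7 × (9.3500)^0.219 = 14.1947 m/s
ΔV/Δz = (14.1947 − 8.7)/(56.1 − 6.0) = 5.4947/50.1000 = 0.10968 m/s/m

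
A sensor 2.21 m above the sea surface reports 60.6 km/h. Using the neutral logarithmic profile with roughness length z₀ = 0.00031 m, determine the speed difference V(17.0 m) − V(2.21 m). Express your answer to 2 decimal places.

Log law: V₂ = V₁ · ln(z₂/z₀)/ln(z₁/z₀) = 60.6 × 10.9122/8.8719 = 74.5358 km/h
ΔV = 74.5358 − 60.6 = 13.9358 km/h

13.94 km/h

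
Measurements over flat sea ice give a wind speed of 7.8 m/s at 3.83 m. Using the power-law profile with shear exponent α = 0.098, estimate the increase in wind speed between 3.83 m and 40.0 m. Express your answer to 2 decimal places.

2.02 m/s

Power law: V₂ = V₁ · (z₂/z₁)^α = 7.8 × (10.4439)^0.098 = 9.8162 m/s
ΔV = 9.8162 − 7.8 = 2.0162 m/s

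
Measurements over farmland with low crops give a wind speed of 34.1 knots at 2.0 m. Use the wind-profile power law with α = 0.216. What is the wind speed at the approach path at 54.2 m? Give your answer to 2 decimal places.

69.55 knots

Power-law profile: V₂ = V₁ · (z₂/z₁)^α
V₂ = 34.1 × (54.2/2.0)^0.216 = 34.1 × (27.1000)^0.216
    = 34.1 × 2.0395 = 69.5466 knots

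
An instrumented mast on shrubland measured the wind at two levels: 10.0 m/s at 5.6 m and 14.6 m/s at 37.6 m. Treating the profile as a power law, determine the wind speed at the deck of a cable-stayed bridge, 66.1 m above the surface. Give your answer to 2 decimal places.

First find α: α = ln(V₂/V₁)/ln(z₂/z₁) = ln(14.6/10.0)/ln(37.6/5.6) = 0.37844/1.90424 = 0.1987
Extrapolate from 37.6 m to 66.1 m: V₃ = 14.6 × (66.1/37.6)^0.1987 = 14.6 × 1.1186 = 16.3322 m/s

16.33 m/s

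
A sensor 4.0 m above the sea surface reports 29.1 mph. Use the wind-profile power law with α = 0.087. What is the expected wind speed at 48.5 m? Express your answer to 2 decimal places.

36.16 mph

Power-law profile: V₂ = V₁ · (z₂/z₁)^α
V₂ = 29.1 × (48.5/4.0)^0.087 = 29.1 × (12.1250)^0.087
    = 29.1 × 1.2425 = 36.1554 mph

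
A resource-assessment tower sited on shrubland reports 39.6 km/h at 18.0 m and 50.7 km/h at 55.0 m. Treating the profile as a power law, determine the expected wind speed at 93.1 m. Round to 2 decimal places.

56.96 km/h

First find α: α = ln(V₂/V₁)/ln(z₂/z₁) = ln(50.7/39.6)/ln(55.0/18.0) = 0.24710/1.11696 = 0.2212
Extrapolate from 55.0 m to 93.1 m: V₃ = 50.7 × (93.1/55.0)^0.2212 = 50.7 × 1.1235 = 56.9609 km/h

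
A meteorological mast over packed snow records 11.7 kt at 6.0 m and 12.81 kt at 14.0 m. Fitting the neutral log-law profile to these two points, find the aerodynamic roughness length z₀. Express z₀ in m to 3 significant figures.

Log law: V(z) ∝ ln(z/z₀). With r = V₁/V₂ = 11.7/12.81 = 0.91335,
r · ln(z₂/z₀) = ln(z₁/z₀) ⇒ ln z₀ = (ln z₁ − r·ln z₂)/(1 − r)
ln z₀ = (1.79176 − 0.91335×2.63906) / 0.08665 = -7.1392
z₀ = exp(-7.1392) = 0.0007934 m

z₀ ≈ 0.000793 m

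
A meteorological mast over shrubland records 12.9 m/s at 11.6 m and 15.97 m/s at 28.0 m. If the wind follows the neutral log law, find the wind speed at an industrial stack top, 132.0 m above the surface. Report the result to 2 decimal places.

21.37 m/s

Log law: V ∝ ln(z/z₀). From the pair, with r = V₁/V₂ = 0.80776,
ln z₀ = (ln z₁ − r·ln z₂)/(1 − r) = (2.4510 − 0.80776×3.3322)/0.19224 = -1.2518 → z₀ = 0.2860 m
V₃ = V₁ · ln(z₃/z₀)/ln(z₁/z₀) = 12.9 × 6.1346/3.7028 = 21.3721 m/s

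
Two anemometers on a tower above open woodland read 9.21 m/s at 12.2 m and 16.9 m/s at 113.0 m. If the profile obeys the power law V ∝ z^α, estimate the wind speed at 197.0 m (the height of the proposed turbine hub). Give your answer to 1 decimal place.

First find α: α = ln(V₂/V₁)/ln(z₂/z₁) = ln(16.9/9.21)/ln(113.0/12.2) = 0.60702/2.22595 = 0.2727
Extrapolate from 113.0 m to 197.0 m: V₃ = 16.9 × (197.0/113.0)^0.2727 = 16.9 × 1.1637 = 19.6659 m/s

19.7 m/s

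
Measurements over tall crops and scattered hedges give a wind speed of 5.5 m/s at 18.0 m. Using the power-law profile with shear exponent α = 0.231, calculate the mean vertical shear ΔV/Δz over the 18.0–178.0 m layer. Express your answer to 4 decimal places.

Power law: V₂ = V₁ · (z₂/z₁)^α = 5.5 × (9.8889)^0.231 = 9.3377 m/s
ΔV/Δz = (9.3377 − 5.5)/(178.0 − 18.0) = 3.8377/160.0000 = 0.02399 m/s/m

0.0240 m/s/m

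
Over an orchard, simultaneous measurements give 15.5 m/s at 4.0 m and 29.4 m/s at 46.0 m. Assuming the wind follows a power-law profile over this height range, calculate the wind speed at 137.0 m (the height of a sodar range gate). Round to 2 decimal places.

39.14 m/s

First find α: α = ln(V₂/V₁)/ln(z₂/z₁) = ln(29.4/15.5)/ln(46.0/4.0) = 0.64015/2.44235 = 0.2621
Extrapolate from 46.0 m to 137.0 m: V₃ = 29.4 × (137.0/46.0)^0.2621 = 29.4 × 1.3312 = 39.1360 m/s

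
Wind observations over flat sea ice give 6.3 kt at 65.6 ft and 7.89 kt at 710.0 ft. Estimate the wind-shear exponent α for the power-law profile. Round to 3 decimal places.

α ≈ 0.094

Power law: V₂/V₁ = (z₂/z₁)^α ⇒ α = ln(V₂/V₁) / ln(z₂/z₁)
α = ln(7.89/6.3) / ln(710.0/65.6) = ln(1.2524) / ln(10.8232)
  = 0.22505 / 2.38169 = 0.09449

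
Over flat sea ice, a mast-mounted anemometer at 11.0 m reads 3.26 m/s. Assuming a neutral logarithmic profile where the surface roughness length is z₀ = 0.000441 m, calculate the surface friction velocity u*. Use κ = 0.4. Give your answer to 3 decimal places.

u* ≈ 0.129 m/s

Log law: V(z) = (u*/κ) · ln(z/z₀) ⇒ u* = κ · V / ln(z/z₀)
u* = 0.4 × 3.26 / ln(11.0/0.000441) = 0.4 × 3.26 / 10.1244
   = 1.3040 / 10.1244 = 0.1288 m/s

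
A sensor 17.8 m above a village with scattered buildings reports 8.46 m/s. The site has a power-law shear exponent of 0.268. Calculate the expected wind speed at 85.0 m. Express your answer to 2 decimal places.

Power-law profile: V₂ = V₁ · (z₂/z₁)^α
V₂ = 8.46 × (85.0/17.8)^0.268 = 8.46 × (4.7753)^0.268
    = 8.46 × 1.5204 = 12.8630 m/s

12.86 m/s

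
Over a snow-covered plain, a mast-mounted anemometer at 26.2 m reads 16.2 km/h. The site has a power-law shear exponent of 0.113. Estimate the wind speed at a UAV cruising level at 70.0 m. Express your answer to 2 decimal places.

Power-law profile: V₂ = V₁ · (z₂/z₁)^α
V₂ = 16.2 × (70.0/26.2)^0.113 = 16.2 × (2.6718)^0.113
    = 16.2 × 1.1174 = 18.1027 km/h

18.10 km/h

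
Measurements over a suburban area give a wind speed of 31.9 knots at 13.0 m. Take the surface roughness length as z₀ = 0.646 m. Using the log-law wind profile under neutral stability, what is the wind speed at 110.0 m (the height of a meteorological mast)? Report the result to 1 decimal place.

Log law: V(z) ∝ ln(z/z₀), so V₂/V₁ = ln(z₂/z₀) / ln(z₁/z₀).
ln(110.0/0.646) = 5.1374, ln(13.0/0.646) = 3.0019
V₂ = 31.9 × 5.1374/3.0019 = 31.9 × 1.7114 = 54.5934 knots

54.6 knots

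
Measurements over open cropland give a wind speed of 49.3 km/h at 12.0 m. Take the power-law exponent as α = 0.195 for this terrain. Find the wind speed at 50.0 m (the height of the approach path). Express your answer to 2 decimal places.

65.12 km/h

Power-law profile: V₂ = V₁ · (z₂/z₁)^α
V₂ = 49.3 × (50.0/12.0)^0.195 = 49.3 × (4.1667)^0.195
    = 49.3 × 1.3209 = 65.1187 km/h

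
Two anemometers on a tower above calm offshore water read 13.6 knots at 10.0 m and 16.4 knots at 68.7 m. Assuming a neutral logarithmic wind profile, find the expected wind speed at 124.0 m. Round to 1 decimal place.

17.3 knots

Log law: V ∝ ln(z/z₀). From the pair, with r = V₁/V₂ = 0.82927,
ln z₀ = (ln z₁ − r·ln z₂)/(1 − r) = (2.3026 − 0.82927×4.2297)/0.17073 = -7.0579 → z₀ = 0.0008606 m
V₃ = V₁ · ln(z₃/z₀)/ln(z₁/z₀) = 13.6 × 11.8782/9.3605 = 17.2580 knots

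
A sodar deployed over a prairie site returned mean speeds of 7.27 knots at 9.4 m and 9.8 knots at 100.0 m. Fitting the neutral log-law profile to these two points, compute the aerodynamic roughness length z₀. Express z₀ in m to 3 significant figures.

z₀ ≈ 0.0105 m

Log law: V(z) ∝ ln(z/z₀). With r = V₁/V₂ = 7.27/9.8 = 0.74184,
r · ln(z₂/z₀) = ln(z₁/z₀) ⇒ ln z₀ = (ln z₁ − r·ln z₂)/(1 − r)
ln z₀ = (2.24071 − 0.74184×4.60517) / 0.25816 = -4.5536
z₀ = exp(-4.5536) = 0.01053 m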